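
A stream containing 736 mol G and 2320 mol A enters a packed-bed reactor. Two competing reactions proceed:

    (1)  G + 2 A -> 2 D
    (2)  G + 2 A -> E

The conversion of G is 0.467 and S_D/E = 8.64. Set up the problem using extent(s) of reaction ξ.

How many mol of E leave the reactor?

Conversion of G: G consumed = 0.467 × 736 = 343.7 mol = 1ξ₁ + 1ξ₂.
Selectivity: 2ξ₁ / (1ξ₂) = 8.64 → ξ₁ = 4.32 ξ₂.
Substitute: (1·4.32 + 1) ξ₂ = 343.7 → ξ₂ = 64.61 mol, ξ₁ = 279.1 mol.
Outlet amounts (n = n₀ + Σ ν·ξ):
  G: 736 − 1(279.1) − 1(64.61) = 392.3
  A: 2320 − 2(279.1) − 2(64.61) = 1633
  D: 0 + 2(279.1) = 558.2
  E: 0 + 1(64.61) = 64.61

64.6 mol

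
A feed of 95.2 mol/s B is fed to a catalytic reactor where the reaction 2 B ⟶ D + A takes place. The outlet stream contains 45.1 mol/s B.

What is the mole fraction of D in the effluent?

0.263

For B: n = n₀ − 2ξ → 45.1 = 95.2 − 2ξ, giving ξ = 25.05 mol/s.
Outlet amounts (n = n₀ + ν ξ):
  B: 95.2 − 2(25.05) = 45.1
  D: 0 + 1(25.05) = 25.05
  A: 0 + 1(25.05) = 25.05
Total out = 95.2 mol/s; y_D = 25.05 / 95.2 = 0.2631.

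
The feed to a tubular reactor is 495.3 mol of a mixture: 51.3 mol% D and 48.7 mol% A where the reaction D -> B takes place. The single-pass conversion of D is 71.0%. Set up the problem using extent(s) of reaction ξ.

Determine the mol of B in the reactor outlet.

D reacted = 0.71 × 254.1 = 180.4 mol; ν_D = −1, so ξ = 180.4/1 = 180.4 mol.
Outlet amounts (n = n₀ + ν ξ):
  D: 254.1 − 1(180.4) = 73.69
  B: 0 + 1(180.4) = 180.4
  A: 241.2 (inert)

180 mol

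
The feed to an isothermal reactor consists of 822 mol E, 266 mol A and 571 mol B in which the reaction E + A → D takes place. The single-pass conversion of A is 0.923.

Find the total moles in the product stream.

1410 mol

A reacted = 0.923 × 266 = 245.5 mol; ν_A = −1, so ξ = 245.5/1 = 245.5 mol.
Outlet amounts (n = n₀ + ν ξ):
  E: 822 − 1(245.5) = 576.5
  A: 266 − 1(245.5) = 20.48
  D: 0 + 1(245.5) = 245.5
  B: 571 (inert)
Total out = 576.5 + 20.48 + 245.5 + 571 = 1413 mol.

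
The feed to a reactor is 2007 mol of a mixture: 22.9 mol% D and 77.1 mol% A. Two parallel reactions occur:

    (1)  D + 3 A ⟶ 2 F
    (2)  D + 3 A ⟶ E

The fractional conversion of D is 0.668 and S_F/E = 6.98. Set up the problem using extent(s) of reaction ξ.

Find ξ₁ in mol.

Conversion of D: D consumed = 0.668 × 459.6 = 307 mol = 1ξ₁ + 1ξ₂.
Selectivity: 2ξ₁ / (1ξ₂) = 6.98 → ξ₁ = 3.49 ξ₂.
Substitute: (1·3.49 + 1) ξ₂ = 307 → ξ₂ = 68.38 mol, ξ₁ = 238.6 mol.
Outlet amounts (n = n₀ + Σ ν·ξ):
  D: 459.6 − 1(238.6) − 1(68.38) = 152.6
  A: 1547 − 3(238.6) − 3(68.38) = 626.4
  F: 0 + 2(238.6) = 477.3
  E: 0 + 1(68.38) = 68.38

ξ₁ = 239 mol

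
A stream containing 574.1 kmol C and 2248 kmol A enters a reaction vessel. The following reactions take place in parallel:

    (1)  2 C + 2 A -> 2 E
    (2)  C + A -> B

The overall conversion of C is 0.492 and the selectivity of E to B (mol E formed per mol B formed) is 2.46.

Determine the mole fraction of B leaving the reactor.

Conversion of C: C consumed = 0.492 × 574.1 = 282.5 kmol = 2ξ₁ + 1ξ₂.
Selectivity: 2ξ₁ / (1ξ₂) = 2.46 → ξ₁ = 1.23 ξ₂.
Substitute: (2·1.23 + 1) ξ₂ = 282.5 → ξ₂ = 81.64 kmol, ξ₁ = 100.4 kmol.
Outlet amounts (n = n₀ + Σ ν·ξ):
  C: 574.1 − 2(100.4) − 1(81.64) = 291.6
  A: 2248 − 2(100.4) − 1(81.64) = 1966
  E: 0 + 2(100.4) = 200.8
  B: 0 + 1(81.64) = 81.64
Total out = 2540 kmol; y_B = 81.64 / 2540 = 0.03214.

0.0321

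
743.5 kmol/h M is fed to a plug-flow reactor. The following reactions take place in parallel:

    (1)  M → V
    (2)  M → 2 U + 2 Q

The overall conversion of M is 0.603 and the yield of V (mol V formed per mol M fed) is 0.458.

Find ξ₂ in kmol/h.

ξ₂ = 108 kmol/h

Yield of V: 1ξ₁ / 743.5 = 0.458 → ξ₁ = 340.5 kmol/h.
Conversion of M: 1ξ₁ + 1ξ₂ = 0.603 × 743.5 = 448.3 → ξ₂ = 107.8 kmol/h.
Outlet amounts (n = n₀ + Σ ν·ξ):
  M: 743.5 − 1(340.5) − 1(107.8) = 295.2
  V: 0 + 1(340.5) = 340.5
  U: 0 + 2(107.8) = 215.6
  Q: 0 + 2(107.8) = 215.6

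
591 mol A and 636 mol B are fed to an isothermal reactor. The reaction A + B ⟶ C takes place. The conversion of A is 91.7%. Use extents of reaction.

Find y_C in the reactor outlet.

0.791

A reacted = 0.917 × 591 = 541.9 mol; ν_A = −1, so ξ = 541.9/1 = 541.9 mol.
Outlet amounts (n = n₀ + ν ξ):
  A: 591 − 1(541.9) = 49.05
  B: 636 − 1(541.9) = 94.05
  C: 0 + 1(541.9) = 541.9
Total out = 685.1 mol; y_C = 541.9 / 685.1 = 0.7911.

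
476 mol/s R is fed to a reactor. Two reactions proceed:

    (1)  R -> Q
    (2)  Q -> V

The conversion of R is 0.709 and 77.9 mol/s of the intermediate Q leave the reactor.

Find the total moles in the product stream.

Conversion of R: R consumed = 1ξ₁ = 0.709 × 476 → ξ₁ = 337.5 mol/s.
Q balance: n_Q = 0 + 1ξ₁ − 1ξ₂ = 77.9 → ξ₂ = (1·337.5 − 77.9)/1 = 259.6 mol/s.
Outlet amounts (n = n₀ + Σ ν·ξ):
  R: 476 − 1(337.5) = 138.5
  Q: 0 + 1(337.5) − 1(259.6) = 77.9
  V: 0 + 1(259.6) = 259.6
Total out = 138.5 + 77.9 + 259.6 = 476 mol/s.

476 mol/s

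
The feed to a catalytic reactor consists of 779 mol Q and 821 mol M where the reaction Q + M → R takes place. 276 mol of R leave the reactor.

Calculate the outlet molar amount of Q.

For R: n = n₀ + 1ξ → 276 = 0 + 1ξ, giving ξ = 276 mol.
Outlet amounts (n = n₀ + ν ξ):
  Q: 779 − 1(276) = 503
  M: 821 − 1(276) = 545
  R: 0 + 1(276) = 276

503 mol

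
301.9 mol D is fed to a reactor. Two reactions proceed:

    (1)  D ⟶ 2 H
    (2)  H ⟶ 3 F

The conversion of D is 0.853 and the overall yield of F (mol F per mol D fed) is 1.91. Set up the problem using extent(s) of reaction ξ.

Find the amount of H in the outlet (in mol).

323 mol

Conversion of D: D consumed = 1ξ₁ = 0.853 × 301.9 → ξ₁ = 257.5 mol.
Yield of F: 3ξ₂ / 301.9 = 1.91 → ξ₂ = 192.2 mol.
Outlet amounts (n = n₀ + Σ ν·ξ):
  D: 301.9 − 1(257.5) = 44.38
  H: 0 + 2(257.5) − 1(192.2) = 322.8
  F: 0 + 3(192.2) = 576.6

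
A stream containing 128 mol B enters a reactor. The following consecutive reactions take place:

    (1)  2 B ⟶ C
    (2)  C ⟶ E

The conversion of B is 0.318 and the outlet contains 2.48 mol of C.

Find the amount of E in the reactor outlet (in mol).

17.9 mol

Conversion of B: B consumed = 2ξ₁ = 0.318 × 128 → ξ₁ = 20.35 mol.
C balance: n_C = 0 + 1ξ₁ − 1ξ₂ = 2.48 → ξ₂ = (1·20.35 − 2.48)/1 = 17.87 mol.
Outlet amounts (n = n₀ + Σ ν·ξ):
  B: 128 − 2(20.35) = 87.3
  C: 0 + 1(20.35) − 1(17.87) = 2.48
  E: 0 + 1(17.87) = 17.87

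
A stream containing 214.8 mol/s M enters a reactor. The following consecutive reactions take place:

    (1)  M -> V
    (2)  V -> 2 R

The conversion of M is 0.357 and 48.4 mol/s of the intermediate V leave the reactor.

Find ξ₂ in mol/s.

Conversion of M: M consumed = 1ξ₁ = 0.357 × 214.8 → ξ₁ = 76.68 mol/s.
V balance: n_V = 0 + 1ξ₁ − 1ξ₂ = 48.4 → ξ₂ = (1·76.68 − 48.4)/1 = 28.28 mol/s.
Outlet amounts (n = n₀ + Σ ν·ξ):
  M: 214.8 − 1(76.68) = 138.1
  V: 0 + 1(76.68) − 1(28.28) = 48.4
  R: 0 + 2(28.28) = 56.57

ξ₂ = 28.3 mol/s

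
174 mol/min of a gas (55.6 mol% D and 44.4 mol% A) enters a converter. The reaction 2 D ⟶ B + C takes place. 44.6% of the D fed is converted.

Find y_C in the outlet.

0.124

D reacted = 0.446 × 96.74 = 43.15 mol/min; ν_D = −2, so ξ = 43.15/2 = 21.57 mol/min.
Outlet amounts (n = n₀ + ν ξ):
  D: 96.74 − 2(21.57) = 53.6
  B: 0 + 1(21.57) = 21.57
  C: 0 + 1(21.57) = 21.57
  A: 77.26 (inert)
Total out = 174 mol/min; y_C = 21.57 / 174 = 0.124.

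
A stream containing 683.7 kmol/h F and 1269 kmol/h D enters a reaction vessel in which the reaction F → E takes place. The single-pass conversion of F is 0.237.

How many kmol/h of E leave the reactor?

F reacted = 0.237 × 683.7 = 162 kmol/h; ν_F = −1, so ξ = 162/1 = 162 kmol/h.
Outlet amounts (n = n₀ + ν ξ):
  F: 683.7 − 1(162) = 521.7
  E: 0 + 1(162) = 162
  D: 1269 (inert)

162 kmol/h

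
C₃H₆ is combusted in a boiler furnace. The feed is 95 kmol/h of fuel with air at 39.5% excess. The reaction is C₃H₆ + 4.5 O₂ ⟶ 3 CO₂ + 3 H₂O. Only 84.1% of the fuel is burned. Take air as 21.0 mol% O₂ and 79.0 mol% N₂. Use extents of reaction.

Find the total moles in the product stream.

Stoichiometric O₂ = 4.5 × 95 = 427.5 kmol/h; O₂ fed = 427.5 × 1.395 = 596.4 kmol/h.
N₂ fed = 596.4 × 79/21 = 2243 kmol/h.
Fuel reacted = 0.841 × 95 → ξ = 79.89 kmol/h.
Outlet (n = n₀ + ν ξ):
  C₃H₆: 95 − 1(79.89) = 15.11
  O₂: 596.4 − 4.5(79.89) = 236.8
  N₂: 2243 (inert)
  CO₂: 0 + 3(79.89) = 239.7
  H₂O: 0 + 3(79.89) = 239.7
Total out = 15.11 + 236.8 + 2243 + 239.7 + 239.7 = 2975 kmol/h.

2970 kmol/h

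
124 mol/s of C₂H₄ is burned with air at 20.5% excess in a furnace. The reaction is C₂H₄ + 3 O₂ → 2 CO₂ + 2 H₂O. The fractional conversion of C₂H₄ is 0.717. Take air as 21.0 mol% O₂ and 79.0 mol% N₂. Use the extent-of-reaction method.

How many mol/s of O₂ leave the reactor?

Stoichiometric O₂ = 3 × 124 = 372 mol/s; O₂ fed = 372 × 1.205 = 448.3 mol/s.
N₂ fed = 448.3 × 79/21 = 1686 mol/s.
Fuel reacted = 0.717 × 124 → ξ = 88.91 mol/s.
Outlet (n = n₀ + ν ξ):
  C₂H₄: 124 − 1(88.91) = 35.09
  O₂: 448.3 − 3(88.91) = 181.5
  N₂: 1686 (inert)
  CO₂: 0 + 2(88.91) = 177.8
  H₂O: 0 + 2(88.91) = 177.8

182 mol/s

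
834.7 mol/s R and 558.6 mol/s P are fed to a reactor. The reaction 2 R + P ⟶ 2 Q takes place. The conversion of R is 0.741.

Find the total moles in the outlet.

R reacted = 0.741 × 834.7 = 618.5 mol/s; ν_R = −2, so ξ = 618.5/2 = 309.3 mol/s.
Outlet amounts (n = n₀ + ν ξ):
  R: 834.7 − 2(309.3) = 216.2
  P: 558.6 − 1(309.3) = 249.3
  Q: 0 + 2(309.3) = 618.5
Total out = 216.2 + 249.3 + 618.5 = 1084 mol/s.

1080 mol/s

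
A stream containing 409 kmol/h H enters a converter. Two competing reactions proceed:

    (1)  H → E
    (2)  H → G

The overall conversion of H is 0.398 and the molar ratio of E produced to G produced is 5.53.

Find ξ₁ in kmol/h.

ξ₁ = 138 kmol/h

Conversion of H: H consumed = 0.398 × 409 = 162.8 kmol/h = 1ξ₁ + 1ξ₂.
Selectivity: 1ξ₁ / (1ξ₂) = 5.53 → ξ₁ = 5.53 ξ₂.
Substitute: (1·5.53 + 1) ξ₂ = 162.8 → ξ₂ = 24.93 kmol/h, ξ₁ = 137.9 kmol/h.
Outlet amounts (n = n₀ + Σ ν·ξ):
  H: 409 − 1(137.9) − 1(24.93) = 246.2
  E: 0 + 1(137.9) = 137.9
  G: 0 + 1(24.93) = 24.93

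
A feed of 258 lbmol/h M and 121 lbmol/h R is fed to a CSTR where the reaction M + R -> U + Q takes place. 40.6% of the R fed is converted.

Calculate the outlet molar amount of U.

49.1 lbmol/h

R reacted = 0.406 × 121 = 49.13 lbmol/h; ν_R = −1, so ξ = 49.13/1 = 49.13 lbmol/h.
Outlet amounts (n = n₀ + ν ξ):
  M: 258 − 1(49.13) = 208.9
  R: 121 − 1(49.13) = 71.87
  U: 0 + 1(49.13) = 49.13
  Q: 0 + 1(49.13) = 49.13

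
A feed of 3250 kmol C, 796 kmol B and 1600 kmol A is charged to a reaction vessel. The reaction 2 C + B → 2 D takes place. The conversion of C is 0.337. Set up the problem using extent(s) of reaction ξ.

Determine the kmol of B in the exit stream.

248 kmol

C reacted = 0.337 × 3250 = 1095 kmol; ν_C = −2, so ξ = 1095/2 = 547.6 kmol.
Outlet amounts (n = n₀ + ν ξ):
  C: 3250 − 2(547.6) = 2155
  B: 796 − 1(547.6) = 248.4
  D: 0 + 2(547.6) = 1095
  A: 1600 (inert)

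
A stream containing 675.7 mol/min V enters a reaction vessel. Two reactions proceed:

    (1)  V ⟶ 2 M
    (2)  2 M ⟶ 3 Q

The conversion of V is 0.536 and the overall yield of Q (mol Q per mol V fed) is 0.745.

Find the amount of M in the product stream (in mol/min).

389 mol/min

Conversion of V: V consumed = 1ξ₁ = 0.536 × 675.7 → ξ₁ = 362.2 mol/min.
Yield of Q: 3ξ₂ / 675.7 = 0.745 → ξ₂ = 167.8 mol/min.
Outlet amounts (n = n₀ + Σ ν·ξ):
  V: 675.7 − 1(362.2) = 313.5
  M: 0 + 2(362.2) − 2(167.8) = 388.8
  Q: 0 + 3(167.8) = 503.4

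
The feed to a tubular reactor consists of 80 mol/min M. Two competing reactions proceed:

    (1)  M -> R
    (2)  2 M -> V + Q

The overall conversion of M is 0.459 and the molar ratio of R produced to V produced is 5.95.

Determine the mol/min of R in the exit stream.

Conversion of M: M consumed = 0.459 × 80 = 36.72 mol/min = 1ξ₁ + 2ξ₂.
Selectivity: 1ξ₁ / (1ξ₂) = 5.95 → ξ₁ = 5.95 ξ₂.
Substitute: (1·5.95 + 2) ξ₂ = 36.72 → ξ₂ = 4.619 mol/min, ξ₁ = 27.48 mol/min.
Outlet amounts (n = n₀ + Σ ν·ξ):
  M: 80 − 1(27.48) − 2(4.619) = 43.28
  R: 0 + 1(27.48) = 27.48
  V: 0 + 1(4.619) = 4.619
  Q: 0 + 1(4.619) = 4.619

27.5 mol/min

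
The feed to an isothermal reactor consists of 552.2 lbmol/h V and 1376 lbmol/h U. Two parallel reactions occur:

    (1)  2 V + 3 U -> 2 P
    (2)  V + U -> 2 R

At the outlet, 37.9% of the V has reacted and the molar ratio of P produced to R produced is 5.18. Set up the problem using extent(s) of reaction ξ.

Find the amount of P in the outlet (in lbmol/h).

191 lbmol/h

Conversion of V: V consumed = 0.379 × 552.2 = 209.3 lbmol/h = 2ξ₁ + 1ξ₂.
Selectivity: 2ξ₁ / (2ξ₂) = 5.18 → ξ₁ = 5.18 ξ₂.
Substitute: (2·5.18 + 1) ξ₂ = 209.3 → ξ₂ = 18.42 lbmol/h, ξ₁ = 95.43 lbmol/h.
Outlet amounts (n = n₀ + Σ ν·ξ):
  V: 552.2 − 2(95.43) − 1(18.42) = 342.9
  U: 1376 − 3(95.43) − 1(18.42) = 1071
  P: 0 + 2(95.43) = 190.9
  R: 0 + 2(18.42) = 36.85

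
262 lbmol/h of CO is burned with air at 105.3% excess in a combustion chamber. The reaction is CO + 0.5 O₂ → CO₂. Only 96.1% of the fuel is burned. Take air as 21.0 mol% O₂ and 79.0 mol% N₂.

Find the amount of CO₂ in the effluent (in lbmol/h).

Stoichiometric O₂ = 0.5 × 262 = 131 lbmol/h; O₂ fed = 131 × 2.053 = 268.9 lbmol/h.
N₂ fed = 268.9 × 79/21 = 1012 lbmol/h.
Fuel reacted = 0.961 × 262 → ξ = 251.8 lbmol/h.
Outlet (n = n₀ + ν ξ):
  CO: 262 − 1(251.8) = 10.22
  O₂: 268.9 − 0.5(251.8) = 143.1
  N₂: 1012 (inert)
  CO₂: 0 + 1(251.8) = 251.8

252 lbmol/h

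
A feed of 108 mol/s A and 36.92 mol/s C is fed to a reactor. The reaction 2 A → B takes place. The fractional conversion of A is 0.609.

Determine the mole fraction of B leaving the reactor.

0.294

A reacted = 0.609 × 108 = 65.77 mol/s; ν_A = −2, so ξ = 65.77/2 = 32.89 mol/s.
Outlet amounts (n = n₀ + ν ξ):
  A: 108 − 2(32.89) = 42.23
  B: 0 + 1(32.89) = 32.89
  C: 36.92 (inert)
Total out = 112 mol/s; y_B = 32.89 / 112 = 0.2935.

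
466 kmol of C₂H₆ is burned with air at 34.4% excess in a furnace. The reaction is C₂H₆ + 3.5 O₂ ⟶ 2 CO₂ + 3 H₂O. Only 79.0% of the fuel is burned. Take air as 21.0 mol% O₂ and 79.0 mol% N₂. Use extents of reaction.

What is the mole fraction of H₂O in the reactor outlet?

Stoichiometric O₂ = 3.5 × 466 = 1631 kmol; O₂ fed = 1631 × 1.344 = 2192 kmol.
N₂ fed = 2192 × 79/21 = 8246 kmol.
Fuel reacted = 0.79 × 466 → ξ = 368.1 kmol.
Outlet (n = n₀ + ν ξ):
  C₂H₆: 466 − 1(368.1) = 97.86
  O₂: 2192 − 3.5(368.1) = 903.6
  N₂: 8246 (inert)
  CO₂: 0 + 2(368.1) = 736.3
  H₂O: 0 + 3(368.1) = 1104
Total out = 11090 kmol; y_H₂O = 1104 / 11090 = 0.0996.

0.0996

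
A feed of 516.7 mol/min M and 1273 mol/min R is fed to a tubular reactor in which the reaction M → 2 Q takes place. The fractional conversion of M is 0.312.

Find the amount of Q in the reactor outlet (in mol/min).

M reacted = 0.312 × 516.7 = 161.2 mol/min; ν_M = −1, so ξ = 161.2/1 = 161.2 mol/min.
Outlet amounts (n = n₀ + ν ξ):
  M: 516.7 − 1(161.2) = 355.5
  Q: 0 + 2(161.2) = 322.4
  R: 1273 (inert)

322 mol/min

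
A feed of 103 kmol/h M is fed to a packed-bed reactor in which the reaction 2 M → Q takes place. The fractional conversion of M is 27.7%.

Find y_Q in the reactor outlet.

M reacted = 0.277 × 103 = 28.53 kmol/h; ν_M = −2, so ξ = 28.53/2 = 14.27 kmol/h.
Outlet amounts (n = n₀ + ν ξ):
  M: 103 − 2(14.27) = 74.47
  Q: 0 + 1(14.27) = 14.27
Total out = 88.73 kmol/h; y_Q = 14.27 / 88.73 = 0.1608.

0.161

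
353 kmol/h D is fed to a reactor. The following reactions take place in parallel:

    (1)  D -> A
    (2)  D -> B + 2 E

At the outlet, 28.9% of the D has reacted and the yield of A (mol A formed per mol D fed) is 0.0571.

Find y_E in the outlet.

0.317

Yield of A: 1ξ₁ / 353 = 0.0571 → ξ₁ = 20.16 kmol/h.
Conversion of D: 1ξ₁ + 1ξ₂ = 0.289 × 353 = 102 → ξ₂ = 81.86 kmol/h.
Outlet amounts (n = n₀ + Σ ν·ξ):
  D: 353 − 1(20.16) − 1(81.86) = 251
  A: 0 + 1(20.16) = 20.16
  B: 0 + 1(81.86) = 81.86
  E: 0 + 2(81.86) = 163.7
Total out = 516.7 kmol/h; y_E = 163.7 / 516.7 = 0.3168.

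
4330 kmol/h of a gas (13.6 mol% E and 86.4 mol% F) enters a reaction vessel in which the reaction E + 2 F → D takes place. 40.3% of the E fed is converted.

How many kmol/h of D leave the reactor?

E reacted = 0.403 × 588.9 = 237.3 kmol/h; ν_E = −1, so ξ = 237.3/1 = 237.3 kmol/h.
Outlet amounts (n = n₀ + ν ξ):
  E: 588.9 − 1(237.3) = 351.6
  F: 3741 − 2(237.3) = 3266
  D: 0 + 1(237.3) = 237.3

237 kmol/h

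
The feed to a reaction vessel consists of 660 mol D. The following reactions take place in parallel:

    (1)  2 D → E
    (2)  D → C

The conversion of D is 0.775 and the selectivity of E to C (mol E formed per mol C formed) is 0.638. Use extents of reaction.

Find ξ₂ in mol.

ξ₂ = 225 mol

Conversion of D: D consumed = 0.775 × 660 = 511.5 mol = 2ξ₁ + 1ξ₂.
Selectivity: 1ξ₁ / (1ξ₂) = 0.638 → ξ₁ = 0.638 ξ₂.
Substitute: (2·0.638 + 1) ξ₂ = 511.5 → ξ₂ = 224.7 mol, ξ₁ = 143.4 mol.
Outlet amounts (n = n₀ + Σ ν·ξ):
  D: 660 − 2(143.4) − 1(224.7) = 148.5
  E: 0 + 1(143.4) = 143.4
  C: 0 + 1(224.7) = 224.7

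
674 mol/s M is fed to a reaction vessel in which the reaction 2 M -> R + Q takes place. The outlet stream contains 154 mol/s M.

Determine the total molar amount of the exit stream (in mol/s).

For M: n = n₀ − 2ξ → 154 = 674 − 2ξ, giving ξ = 260 mol/s.
Outlet amounts (n = n₀ + ν ξ):
  M: 674 − 2(260) = 154
  R: 0 + 1(260) = 260
  Q: 0 + 1(260) = 260
Total out = 154 + 260 + 260 = 674 mol/s.

674 mol/s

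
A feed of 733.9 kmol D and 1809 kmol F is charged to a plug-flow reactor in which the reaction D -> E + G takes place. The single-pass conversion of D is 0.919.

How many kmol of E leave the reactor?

674 kmol

D reacted = 0.919 × 733.9 = 674.5 kmol; ν_D = −1, so ξ = 674.5/1 = 674.5 kmol.
Outlet amounts (n = n₀ + ν ξ):
  D: 733.9 − 1(674.5) = 59.45
  E: 0 + 1(674.5) = 674.5
  G: 0 + 1(674.5) = 674.5
  F: 1809 (inert)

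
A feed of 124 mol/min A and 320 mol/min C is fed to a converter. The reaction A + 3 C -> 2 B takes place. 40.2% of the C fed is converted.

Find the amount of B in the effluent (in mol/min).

85.8 mol/min

C reacted = 0.402 × 320 = 128.6 mol/min; ν_C = −3, so ξ = 128.6/3 = 42.88 mol/min.
Outlet amounts (n = n₀ + ν ξ):
  A: 124 − 1(42.88) = 81.12
  C: 320 − 3(42.88) = 191.4
  B: 0 + 2(42.88) = 85.76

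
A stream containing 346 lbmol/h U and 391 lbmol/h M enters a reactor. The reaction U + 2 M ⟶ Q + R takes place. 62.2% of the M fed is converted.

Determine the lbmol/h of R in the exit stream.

M reacted = 0.622 × 391 = 243.2 lbmol/h; ν_M = −2, so ξ = 243.2/2 = 121.6 lbmol/h.
Outlet amounts (n = n₀ + ν ξ):
  U: 346 − 1(121.6) = 224.4
  M: 391 − 2(121.6) = 147.8
  Q: 0 + 1(121.6) = 121.6
  R: 0 + 1(121.6) = 121.6

122 lbmol/h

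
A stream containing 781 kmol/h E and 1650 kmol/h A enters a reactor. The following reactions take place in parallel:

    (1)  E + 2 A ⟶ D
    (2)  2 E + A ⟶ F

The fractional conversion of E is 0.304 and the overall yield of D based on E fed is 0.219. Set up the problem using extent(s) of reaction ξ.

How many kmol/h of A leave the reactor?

1270 kmol/h

Yield of D: 1ξ₁ / 781 = 0.219 → ξ₁ = 171 kmol/h.
Conversion of E: 1ξ₁ + 2ξ₂ = 0.304 × 781 = 237.4 → ξ₂ = 33.19 kmol/h.
Outlet amounts (n = n₀ + Σ ν·ξ):
  E: 781 − 1(171) − 2(33.19) = 543.6
  A: 1650 − 2(171) − 1(33.19) = 1275
  D: 0 + 1(171) = 171
  F: 0 + 1(33.19) = 33.19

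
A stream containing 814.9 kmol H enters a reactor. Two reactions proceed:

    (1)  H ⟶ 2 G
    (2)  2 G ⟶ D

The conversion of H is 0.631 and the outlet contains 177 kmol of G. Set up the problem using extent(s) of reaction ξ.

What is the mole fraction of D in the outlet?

Conversion of H: H consumed = 1ξ₁ = 0.631 × 814.9 → ξ₁ = 514.2 kmol.
G balance: n_G = 0 + 2ξ₁ − 2ξ₂ = 177 → ξ₂ = (2·514.2 − 177)/2 = 425.7 kmol.
Outlet amounts (n = n₀ + Σ ν·ξ):
  H: 814.9 − 1(514.2) = 300.7
  G: 0 + 2(514.2) − 2(425.7) = 177
  D: 0 + 1(425.7) = 425.7
Total out = 903.4 kmol; y_D = 425.7 / 903.4 = 0.4712.

0.471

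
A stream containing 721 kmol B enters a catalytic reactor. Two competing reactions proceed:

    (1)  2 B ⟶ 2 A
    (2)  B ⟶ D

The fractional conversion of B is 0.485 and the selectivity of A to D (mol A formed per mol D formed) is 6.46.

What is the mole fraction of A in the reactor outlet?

0.42

Conversion of B: B consumed = 0.485 × 721 = 349.7 kmol = 2ξ₁ + 1ξ₂.
Selectivity: 2ξ₁ / (1ξ₂) = 6.46 → ξ₁ = 3.23 ξ₂.
Substitute: (2·3.23 + 1) ξ₂ = 349.7 → ξ₂ = 46.87 kmol, ξ₁ = 151.4 kmol.
Outlet amounts (n = n₀ + Σ ν·ξ):
  B: 721 − 2(151.4) − 1(46.87) = 371.3
  A: 0 + 2(151.4) = 302.8
  D: 0 + 1(46.87) = 46.87
Total out = 721 kmol; y_A = 302.8 / 721 = 0.42.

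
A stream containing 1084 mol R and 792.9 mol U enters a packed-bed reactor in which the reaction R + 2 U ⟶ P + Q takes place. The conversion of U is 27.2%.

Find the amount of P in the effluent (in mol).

U reacted = 0.272 × 792.9 = 215.7 mol; ν_U = −2, so ξ = 215.7/2 = 107.8 mol.
Outlet amounts (n = n₀ + ν ξ):
  R: 1084 − 1(107.8) = 976.2
  U: 792.9 − 2(107.8) = 577.2
  P: 0 + 1(107.8) = 107.8
  Q: 0 + 1(107.8) = 107.8

108 mol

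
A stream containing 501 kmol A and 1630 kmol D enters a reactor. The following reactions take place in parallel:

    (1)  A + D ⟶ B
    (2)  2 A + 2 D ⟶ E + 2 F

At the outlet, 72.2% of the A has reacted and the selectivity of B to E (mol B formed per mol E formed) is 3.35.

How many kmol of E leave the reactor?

Conversion of A: A consumed = 0.722 × 501 = 361.7 kmol = 1ξ₁ + 2ξ₂.
Selectivity: 1ξ₁ / (1ξ₂) = 3.35 → ξ₁ = 3.35 ξ₂.
Substitute: (1·3.35 + 2) ξ₂ = 361.7 → ξ₂ = 67.61 kmol, ξ₁ = 226.5 kmol.
Outlet amounts (n = n₀ + Σ ν·ξ):
  A: 501 − 1(226.5) − 2(67.61) = 139.3
  D: 1630 − 1(226.5) − 2(67.61) = 1268
  B: 0 + 1(226.5) = 226.5
  E: 0 + 1(67.61) = 67.61
  F: 0 + 2(67.61) = 135.2

67.6 kmol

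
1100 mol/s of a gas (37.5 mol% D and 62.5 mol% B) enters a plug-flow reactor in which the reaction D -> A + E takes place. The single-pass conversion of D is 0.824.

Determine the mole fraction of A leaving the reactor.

0.236

D reacted = 0.824 × 412.5 = 339.9 mol/s; ν_D = −1, so ξ = 339.9/1 = 339.9 mol/s.
Outlet amounts (n = n₀ + ν ξ):
  D: 412.5 − 1(339.9) = 72.6
  A: 0 + 1(339.9) = 339.9
  E: 0 + 1(339.9) = 339.9
  B: 687.5 (inert)
Total out = 1440 mol/s; y_A = 339.9 / 1440 = 0.2361.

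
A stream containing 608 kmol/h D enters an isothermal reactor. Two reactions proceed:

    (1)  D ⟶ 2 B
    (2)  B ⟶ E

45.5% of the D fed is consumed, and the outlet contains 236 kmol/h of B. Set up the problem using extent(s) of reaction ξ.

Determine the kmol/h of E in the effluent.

317 kmol/h

Conversion of D: D consumed = 1ξ₁ = 0.455 × 608 → ξ₁ = 276.6 kmol/h.
B balance: n_B = 0 + 2ξ₁ − 1ξ₂ = 236 → ξ₂ = (2·276.6 − 236)/1 = 317.3 kmol/h.
Outlet amounts (n = n₀ + Σ ν·ξ):
  D: 608 − 1(276.6) = 331.4
  B: 0 + 2(276.6) − 1(317.3) = 236
  E: 0 + 1(317.3) = 317.3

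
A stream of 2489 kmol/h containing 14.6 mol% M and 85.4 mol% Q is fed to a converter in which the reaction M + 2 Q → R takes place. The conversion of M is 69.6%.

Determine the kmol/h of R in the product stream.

253 kmol/h

M reacted = 0.696 × 363.4 = 252.9 kmol/h; ν_M = −1, so ξ = 252.9/1 = 252.9 kmol/h.
Outlet amounts (n = n₀ + ν ξ):
  M: 363.4 − 1(252.9) = 110.5
  Q: 2126 − 2(252.9) = 1620
  R: 0 + 1(252.9) = 252.9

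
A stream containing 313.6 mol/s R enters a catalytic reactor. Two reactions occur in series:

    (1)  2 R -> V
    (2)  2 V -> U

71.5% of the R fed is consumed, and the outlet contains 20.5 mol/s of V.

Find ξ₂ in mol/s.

ξ₂ = 45.8 mol/s

Conversion of R: R consumed = 2ξ₁ = 0.715 × 313.6 → ξ₁ = 112.1 mol/s.
V balance: n_V = 0 + 1ξ₁ − 2ξ₂ = 20.5 → ξ₂ = (1·112.1 − 20.5)/2 = 45.81 mol/s.
Outlet amounts (n = n₀ + Σ ν·ξ):
  R: 313.6 − 2(112.1) = 89.38
  V: 0 + 1(112.1) − 2(45.81) = 20.5
  U: 0 + 1(45.81) = 45.81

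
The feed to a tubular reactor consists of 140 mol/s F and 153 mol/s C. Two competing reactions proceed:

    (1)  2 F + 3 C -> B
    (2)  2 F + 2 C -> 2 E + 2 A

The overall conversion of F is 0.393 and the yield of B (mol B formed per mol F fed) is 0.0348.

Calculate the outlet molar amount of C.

93.1 mol/s

Yield of B: 1ξ₁ / 140 = 0.0348 → ξ₁ = 4.872 mol/s.
Conversion of F: 2ξ₁ + 2ξ₂ = 0.393 × 140 = 55.02 → ξ₂ = 22.64 mol/s.
Outlet amounts (n = n₀ + Σ ν·ξ):
  F: 140 − 2(4.872) − 2(22.64) = 84.98
  C: 153 − 3(4.872) − 2(22.64) = 93.11
  B: 0 + 1(4.872) = 4.872
  E: 0 + 2(22.64) = 45.28
  A: 0 + 2(22.64) = 45.28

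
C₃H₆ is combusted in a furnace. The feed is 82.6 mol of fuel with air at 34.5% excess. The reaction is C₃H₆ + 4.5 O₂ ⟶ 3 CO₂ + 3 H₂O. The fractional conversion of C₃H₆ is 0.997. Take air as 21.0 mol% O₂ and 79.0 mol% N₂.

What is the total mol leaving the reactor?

Stoichiometric O₂ = 4.5 × 82.6 = 371.7 mol; O₂ fed = 371.7 × 1.345 = 499.9 mol.
N₂ fed = 499.9 × 79/21 = 1881 mol.
Fuel reacted = 0.997 × 82.6 → ξ = 82.35 mol.
Outlet (n = n₀ + ν ξ):
  C₃H₆: 82.6 − 1(82.35) = 0.2478
  O₂: 499.9 − 4.5(82.35) = 129.4
  N₂: 1881 (inert)
  CO₂: 0 + 3(82.35) = 247.1
  H₂O: 0 + 3(82.35) = 247.1
Total out = 0.2478 + 129.4 + 1881 + 247.1 + 247.1 = 2504 mol.

2500 mol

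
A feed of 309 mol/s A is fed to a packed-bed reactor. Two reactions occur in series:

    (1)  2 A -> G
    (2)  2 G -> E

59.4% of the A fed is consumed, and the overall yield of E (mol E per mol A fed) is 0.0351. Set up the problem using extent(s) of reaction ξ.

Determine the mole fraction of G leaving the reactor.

Conversion of A: A consumed = 2ξ₁ = 0.594 × 309 → ξ₁ = 91.77 mol/s.
Yield of E: 1ξ₂ / 309 = 0.0351 → ξ₂ = 10.85 mol/s.
Outlet amounts (n = n₀ + Σ ν·ξ):
  A: 309 − 2(91.77) = 125.5
  G: 0 + 1(91.77) − 2(10.85) = 70.08
  E: 0 + 1(10.85) = 10.85
Total out = 206.4 mol/s; y_G = 70.08 / 206.4 = 0.3396.

0.34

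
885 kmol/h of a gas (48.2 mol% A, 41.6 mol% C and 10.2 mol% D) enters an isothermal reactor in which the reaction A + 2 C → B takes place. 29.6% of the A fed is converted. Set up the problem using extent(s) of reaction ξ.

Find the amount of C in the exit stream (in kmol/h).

A reacted = 0.296 × 426.6 = 126.3 kmol/h; ν_A = −1, so ξ = 126.3/1 = 126.3 kmol/h.
Outlet amounts (n = n₀ + ν ξ):
  A: 426.6 − 1(126.3) = 300.3
  C: 368.2 − 2(126.3) = 115.6
  B: 0 + 1(126.3) = 126.3
  D: 90.27 (inert)

116 kmol/h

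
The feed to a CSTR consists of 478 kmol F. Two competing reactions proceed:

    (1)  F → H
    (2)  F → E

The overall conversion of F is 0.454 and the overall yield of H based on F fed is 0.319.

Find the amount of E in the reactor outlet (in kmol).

64.5 kmol

Yield of H: 1ξ₁ / 478 = 0.319 → ξ₁ = 152.5 kmol.
Conversion of F: 1ξ₁ + 1ξ₂ = 0.454 × 478 = 217 → ξ₂ = 64.53 kmol.
Outlet amounts (n = n₀ + Σ ν·ξ):
  F: 478 − 1(152.5) − 1(64.53) = 261
  H: 0 + 1(152.5) = 152.5
  E: 0 + 1(64.53) = 64.53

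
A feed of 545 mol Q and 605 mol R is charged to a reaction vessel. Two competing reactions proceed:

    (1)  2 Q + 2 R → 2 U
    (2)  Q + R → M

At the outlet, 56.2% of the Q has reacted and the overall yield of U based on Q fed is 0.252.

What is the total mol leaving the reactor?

844 mol

Yield of U: 2ξ₁ / 545 = 0.252 → ξ₁ = 68.67 mol.
Conversion of Q: 2ξ₁ + 1ξ₂ = 0.562 × 545 = 306.3 → ξ₂ = 169 mol.
Outlet amounts (n = n₀ + Σ ν·ξ):
  Q: 545 − 2(68.67) − 1(169) = 238.7
  R: 605 − 2(68.67) − 1(169) = 298.7
  U: 0 + 2(68.67) = 137.3
  M: 0 + 1(169) = 169
Total out = 238.7 + 298.7 + 137.3 + 169 = 843.7 mol.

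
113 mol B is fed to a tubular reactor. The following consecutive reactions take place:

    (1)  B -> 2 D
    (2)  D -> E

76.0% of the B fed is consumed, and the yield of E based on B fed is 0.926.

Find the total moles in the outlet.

Conversion of B: B consumed = 1ξ₁ = 0.76 × 113 → ξ₁ = 85.88 mol.
Yield of E: 1ξ₂ / 113 = 0.926 → ξ₂ = 104.6 mol.
Outlet amounts (n = n₀ + Σ ν·ξ):
  B: 113 − 1(85.88) = 27.12
  D: 0 + 2(85.88) − 1(104.6) = 67.12
  E: 0 + 1(104.6) = 104.6
Total out = 27.12 + 67.12 + 104.6 = 198.9 mol.

199 mol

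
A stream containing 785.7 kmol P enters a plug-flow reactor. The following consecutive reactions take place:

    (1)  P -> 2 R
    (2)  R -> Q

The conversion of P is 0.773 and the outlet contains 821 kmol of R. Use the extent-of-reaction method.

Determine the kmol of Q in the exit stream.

394 kmol

Conversion of P: P consumed = 1ξ₁ = 0.773 × 785.7 → ξ₁ = 607.3 kmol.
R balance: n_R = 0 + 2ξ₁ − 1ξ₂ = 821 → ξ₂ = (2·607.3 − 821)/1 = 393.7 kmol.
Outlet amounts (n = n₀ + Σ ν·ξ):
  P: 785.7 − 1(607.3) = 178.4
  R: 0 + 2(607.3) − 1(393.7) = 821
  Q: 0 + 1(393.7) = 393.7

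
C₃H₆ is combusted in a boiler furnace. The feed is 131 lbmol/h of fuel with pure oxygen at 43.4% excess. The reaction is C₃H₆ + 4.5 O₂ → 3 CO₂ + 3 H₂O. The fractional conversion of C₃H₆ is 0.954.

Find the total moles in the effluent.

1040 lbmol/h

Stoichiometric O₂ = 4.5 × 131 = 589.5 lbmol/h; O₂ fed = 589.5 × 1.434 = 845.3 lbmol/h.
Fuel reacted = 0.954 × 131 → ξ = 125 lbmol/h.
Outlet (n = n₀ + ν ξ):
  C₃H₆: 131 − 1(125) = 6.026
  O₂: 845.3 − 4.5(125) = 283
  CO₂: 0 + 3(125) = 374.9
  H₂O: 0 + 3(125) = 374.9
Total out = 6.026 + 283 + 374.9 + 374.9 = 1039 lbmol/h.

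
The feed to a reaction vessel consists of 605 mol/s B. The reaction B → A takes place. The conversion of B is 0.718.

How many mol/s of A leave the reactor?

434 mol/s

B reacted = 0.718 × 605 = 434.4 mol/s; ν_B = −1, so ξ = 434.4/1 = 434.4 mol/s.
Outlet amounts (n = n₀ + ν ξ):
  B: 605 − 1(434.4) = 170.6
  A: 0 + 1(434.4) = 434.4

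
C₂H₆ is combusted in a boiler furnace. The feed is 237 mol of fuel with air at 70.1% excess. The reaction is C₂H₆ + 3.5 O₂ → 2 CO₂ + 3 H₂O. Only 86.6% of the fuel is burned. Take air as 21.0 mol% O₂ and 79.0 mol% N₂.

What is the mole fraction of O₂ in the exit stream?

Stoichiometric O₂ = 3.5 × 237 = 829.5 mol; O₂ fed = 829.5 × 1.701 = 1411 mol.
N₂ fed = 1411 × 79/21 = 5308 mol.
Fuel reacted = 0.866 × 237 → ξ = 205.2 mol.
Outlet (n = n₀ + ν ξ):
  C₂H₆: 237 − 1(205.2) = 31.76
  O₂: 1411 − 3.5(205.2) = 692.6
  N₂: 5308 (inert)
  CO₂: 0 + 2(205.2) = 410.5
  H₂O: 0 + 3(205.2) = 615.7
Total out = 7059 mol; y_O₂ = 692.6 / 7059 = 0.09813.

0.0981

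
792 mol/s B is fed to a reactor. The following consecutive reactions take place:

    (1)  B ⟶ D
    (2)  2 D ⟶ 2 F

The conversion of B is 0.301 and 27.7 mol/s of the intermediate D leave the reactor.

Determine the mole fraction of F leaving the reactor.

0.266

Conversion of B: B consumed = 1ξ₁ = 0.301 × 792 → ξ₁ = 238.4 mol/s.
D balance: n_D = 0 + 1ξ₁ − 2ξ₂ = 27.7 → ξ₂ = (1·238.4 − 27.7)/2 = 105.3 mol/s.
Outlet amounts (n = n₀ + Σ ν·ξ):
  B: 792 − 1(238.4) = 553.6
  D: 0 + 1(238.4) − 2(105.3) = 27.7
  F: 0 + 2(105.3) = 210.7
Total out = 792 mol/s; y_F = 210.7 / 792 = 0.266.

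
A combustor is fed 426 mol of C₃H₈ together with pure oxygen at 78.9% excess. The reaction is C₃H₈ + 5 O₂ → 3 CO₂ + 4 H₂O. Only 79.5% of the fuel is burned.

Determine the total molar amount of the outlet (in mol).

4580 mol

Stoichiometric O₂ = 5 × 426 = 2130 mol; O₂ fed = 2130 × 1.789 = 3811 mol.
Fuel reacted = 0.795 × 426 → ξ = 338.7 mol.
Outlet (n = n₀ + ν ξ):
  C₃H₈: 426 − 1(338.7) = 87.33
  O₂: 3811 − 5(338.7) = 2117
  CO₂: 0 + 3(338.7) = 1016
  H₂O: 0 + 4(338.7) = 1355
Total out = 87.33 + 2117 + 1016 + 1355 = 4575 mol.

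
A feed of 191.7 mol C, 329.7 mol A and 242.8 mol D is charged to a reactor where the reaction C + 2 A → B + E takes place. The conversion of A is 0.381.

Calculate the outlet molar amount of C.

A reacted = 0.381 × 329.7 = 125.6 mol; ν_A = −2, so ξ = 125.6/2 = 62.81 mol.
Outlet amounts (n = n₀ + ν ξ):
  C: 191.7 − 1(62.81) = 128.9
  A: 329.7 − 2(62.81) = 204.1
  B: 0 + 1(62.81) = 62.81
  E: 0 + 1(62.81) = 62.81
  D: 242.8 (inert)

129 mol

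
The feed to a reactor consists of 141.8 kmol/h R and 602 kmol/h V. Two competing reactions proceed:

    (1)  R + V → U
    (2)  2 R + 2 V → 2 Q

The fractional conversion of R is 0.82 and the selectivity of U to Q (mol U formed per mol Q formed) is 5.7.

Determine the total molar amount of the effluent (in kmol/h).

Conversion of R: R consumed = 0.82 × 141.8 = 116.3 kmol/h = 1ξ₁ + 2ξ₂.
Selectivity: 1ξ₁ / (2ξ₂) = 5.7 → ξ₁ = 11.4 ξ₂.
Substitute: (1·11.4 + 2) ξ₂ = 116.3 → ξ₂ = 8.677 kmol/h, ξ₁ = 98.92 kmol/h.
Outlet amounts (n = n₀ + Σ ν·ξ):
  R: 141.8 − 1(98.92) − 2(8.677) = 25.52
  V: 602 − 1(98.92) − 2(8.677) = 485.7
  U: 0 + 1(98.92) = 98.92
  Q: 0 + 2(8.677) = 17.35
Total out = 25.52 + 485.7 + 98.92 + 17.35 = 627.5 kmol/h.

628 kmol/h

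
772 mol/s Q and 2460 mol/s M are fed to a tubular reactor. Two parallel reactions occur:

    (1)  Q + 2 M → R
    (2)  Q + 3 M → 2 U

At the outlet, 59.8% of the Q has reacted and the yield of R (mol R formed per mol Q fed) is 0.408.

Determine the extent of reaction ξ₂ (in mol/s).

Yield of R: 1ξ₁ / 772 = 0.408 → ξ₁ = 315 mol/s.
Conversion of Q: 1ξ₁ + 1ξ₂ = 0.598 × 772 = 461.7 → ξ₂ = 146.7 mol/s.
Outlet amounts (n = n₀ + Σ ν·ξ):
  Q: 772 − 1(315) − 1(146.7) = 310.3
  M: 2460 − 2(315) − 3(146.7) = 1390
  R: 0 + 1(315) = 315
  U: 0 + 2(146.7) = 293.4

ξ₂ = 147 mol/s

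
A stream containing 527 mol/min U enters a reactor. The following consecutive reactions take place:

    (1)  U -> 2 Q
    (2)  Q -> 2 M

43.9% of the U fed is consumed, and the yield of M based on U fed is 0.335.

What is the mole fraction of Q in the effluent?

Conversion of U: U consumed = 1ξ₁ = 0.439 × 527 → ξ₁ = 231.4 mol/min.
Yield of M: 2ξ₂ / 527 = 0.335 → ξ₂ = 88.27 mol/min.
Outlet amounts (n = n₀ + Σ ν·ξ):
  U: 527 − 1(231.4) = 295.6
  Q: 0 + 2(231.4) − 1(88.27) = 374.4
  M: 0 + 2(88.27) = 176.5
Total out = 846.6 mol/min; y_Q = 374.4 / 846.6 = 0.4423.

0.442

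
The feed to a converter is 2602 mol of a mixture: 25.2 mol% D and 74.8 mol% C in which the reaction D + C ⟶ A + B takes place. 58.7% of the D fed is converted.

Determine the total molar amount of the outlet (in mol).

2600 mol

D reacted = 0.587 × 655.7 = 384.9 mol; ν_D = −1, so ξ = 384.9/1 = 384.9 mol.
Outlet amounts (n = n₀ + ν ξ):
  D: 655.7 − 1(384.9) = 270.8
  C: 1946 − 1(384.9) = 1561
  A: 0 + 1(384.9) = 384.9
  B: 0 + 1(384.9) = 384.9
Total out = 270.8 + 1561 + 384.9 + 384.9 = 2602 mol.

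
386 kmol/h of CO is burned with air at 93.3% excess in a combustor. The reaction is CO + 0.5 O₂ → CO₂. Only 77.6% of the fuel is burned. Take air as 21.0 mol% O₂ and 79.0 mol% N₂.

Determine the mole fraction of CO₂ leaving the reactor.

0.149

Stoichiometric O₂ = 0.5 × 386 = 193 kmol/h; O₂ fed = 193 × 1.933 = 373.1 kmol/h.
N₂ fed = 373.1 × 79/21 = 1403 kmol/h.
Fuel reacted = 0.776 × 386 → ξ = 299.5 kmol/h.
Outlet (n = n₀ + ν ξ):
  CO: 386 − 1(299.5) = 86.46
  O₂: 373.1 − 0.5(299.5) = 223.3
  N₂: 1403 (inert)
  CO₂: 0 + 1(299.5) = 299.5
Total out = 2013 kmol/h; y_CO₂ = 299.5 / 2013 = 0.1488.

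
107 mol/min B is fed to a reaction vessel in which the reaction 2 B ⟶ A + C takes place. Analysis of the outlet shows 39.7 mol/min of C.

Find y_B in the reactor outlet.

0.258

For C: n = n₀ + 1ξ → 39.7 = 0 + 1ξ, giving ξ = 39.7 mol/min.
Outlet amounts (n = n₀ + ν ξ):
  B: 107 − 2(39.7) = 27.6
  A: 0 + 1(39.7) = 39.7
  C: 0 + 1(39.7) = 39.7
Total out = 107 mol/min; y_B = 27.6 / 107 = 0.2579.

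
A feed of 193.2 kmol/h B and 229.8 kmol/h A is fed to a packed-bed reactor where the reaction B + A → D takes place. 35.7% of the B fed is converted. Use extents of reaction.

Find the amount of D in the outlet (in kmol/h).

B reacted = 0.357 × 193.2 = 68.97 kmol/h; ν_B = −1, so ξ = 68.97/1 = 68.97 kmol/h.
Outlet amounts (n = n₀ + ν ξ):
  B: 193.2 − 1(68.97) = 124.2
  A: 229.8 − 1(68.97) = 160.8
  D: 0 + 1(68.97) = 68.97

69 kmol/h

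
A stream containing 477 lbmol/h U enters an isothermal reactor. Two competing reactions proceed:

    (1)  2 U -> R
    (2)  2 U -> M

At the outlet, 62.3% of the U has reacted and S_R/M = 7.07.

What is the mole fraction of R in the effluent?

0.396

Conversion of U: U consumed = 0.623 × 477 = 297.2 lbmol/h = 2ξ₁ + 2ξ₂.
Selectivity: 1ξ₁ / (1ξ₂) = 7.07 → ξ₁ = 7.07 ξ₂.
Substitute: (2·7.07 + 2) ξ₂ = 297.2 → ξ₂ = 18.41 lbmol/h, ξ₁ = 130.2 lbmol/h.
Outlet amounts (n = n₀ + Σ ν·ξ):
  U: 477 − 2(130.2) − 2(18.41) = 179.8
  R: 0 + 1(130.2) = 130.2
  M: 0 + 1(18.41) = 18.41
Total out = 328.4 lbmol/h; y_R = 130.2 / 328.4 = 0.3964.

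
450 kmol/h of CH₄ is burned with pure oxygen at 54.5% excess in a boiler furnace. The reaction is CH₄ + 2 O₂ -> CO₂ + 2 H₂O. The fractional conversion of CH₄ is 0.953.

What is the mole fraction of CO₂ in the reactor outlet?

Stoichiometric O₂ = 2 × 450 = 900 kmol/h; O₂ fed = 900 × 1.545 = 1390 kmol/h.
Fuel reacted = 0.953 × 450 → ξ = 428.8 kmol/h.
Outlet (n = n₀ + ν ξ):
  CH₄: 450 − 1(428.8) = 21.15
  O₂: 1390 − 2(428.8) = 532.8
  CO₂: 0 + 1(428.8) = 428.8
  H₂O: 0 + 2(428.8) = 857.7
Total out = 1840 kmol/h; y_CO₂ = 428.8 / 1840 = 0.233.

0.233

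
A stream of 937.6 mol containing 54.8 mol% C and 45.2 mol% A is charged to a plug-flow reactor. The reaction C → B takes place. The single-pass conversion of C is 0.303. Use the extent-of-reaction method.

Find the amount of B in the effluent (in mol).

156 mol

C reacted = 0.303 × 513.8 = 155.7 mol; ν_C = −1, so ξ = 155.7/1 = 155.7 mol.
Outlet amounts (n = n₀ + ν ξ):
  C: 513.8 − 1(155.7) = 358.1
  B: 0 + 1(155.7) = 155.7
  A: 423.8 (inert)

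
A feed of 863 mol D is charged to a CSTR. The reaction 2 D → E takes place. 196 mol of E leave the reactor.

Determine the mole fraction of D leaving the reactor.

0.706

For E: n = n₀ + 1ξ → 196 = 0 + 1ξ, giving ξ = 196 mol.
Outlet amounts (n = n₀ + ν ξ):
  D: 863 − 2(196) = 471
  E: 0 + 1(196) = 196
Total out = 667 mol; y_D = 471 / 667 = 0.7061.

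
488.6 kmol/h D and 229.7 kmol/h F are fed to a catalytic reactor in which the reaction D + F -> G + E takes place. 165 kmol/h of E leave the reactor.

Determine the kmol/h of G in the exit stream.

For E: n = n₀ + 1ξ → 165 = 0 + 1ξ, giving ξ = 165 kmol/h.
Outlet amounts (n = n₀ + ν ξ):
  D: 488.6 − 1(165) = 323.6
  F: 229.7 − 1(165) = 64.7
  G: 0 + 1(165) = 165
  E: 0 + 1(165) = 165

165 kmol/h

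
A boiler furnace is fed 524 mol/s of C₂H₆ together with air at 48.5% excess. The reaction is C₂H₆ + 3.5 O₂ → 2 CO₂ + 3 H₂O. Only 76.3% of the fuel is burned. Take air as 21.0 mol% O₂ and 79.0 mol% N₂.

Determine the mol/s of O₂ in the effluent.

1320 mol/s

Stoichiometric O₂ = 3.5 × 524 = 1834 mol/s; O₂ fed = 1834 × 1.485 = 2723 mol/s.
N₂ fed = 2723 × 79/21 = 10250 mol/s.
Fuel reacted = 0.763 × 524 → ξ = 399.8 mol/s.
Outlet (n = n₀ + ν ξ):
  C₂H₆: 524 − 1(399.8) = 124.2
  O₂: 2723 − 3.5(399.8) = 1324
  N₂: 10250 (inert)
  CO₂: 0 + 2(399.8) = 799.6
  H₂O: 0 + 3(399.8) = 1199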